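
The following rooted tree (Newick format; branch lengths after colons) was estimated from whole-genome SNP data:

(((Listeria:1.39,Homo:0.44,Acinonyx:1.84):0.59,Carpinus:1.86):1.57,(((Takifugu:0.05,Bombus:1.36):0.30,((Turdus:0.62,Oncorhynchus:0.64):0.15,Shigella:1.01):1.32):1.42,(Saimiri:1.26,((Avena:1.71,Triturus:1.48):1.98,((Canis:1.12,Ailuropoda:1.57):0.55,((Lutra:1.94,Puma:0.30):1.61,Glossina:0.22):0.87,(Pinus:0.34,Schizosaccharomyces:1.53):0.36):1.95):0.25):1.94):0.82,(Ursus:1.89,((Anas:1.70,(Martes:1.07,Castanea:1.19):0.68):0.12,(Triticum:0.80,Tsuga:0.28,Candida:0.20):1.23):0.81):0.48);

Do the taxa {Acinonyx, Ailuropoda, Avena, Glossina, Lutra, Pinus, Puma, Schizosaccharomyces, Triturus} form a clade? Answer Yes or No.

No

The MRCA of the listed taxa is the root, so the smallest clade containing them is the whole tree.
That clade also contains Anas, Bombus, Candida, Canis, Carpinus, Castanea, Homo, Listeria, Martes, Oncorhynchus, Saimiri, Shigella, Takifugu, Triticum, Tsuga, Turdus, Ursus, which are not in the proposed group, so the group is not monophyletic.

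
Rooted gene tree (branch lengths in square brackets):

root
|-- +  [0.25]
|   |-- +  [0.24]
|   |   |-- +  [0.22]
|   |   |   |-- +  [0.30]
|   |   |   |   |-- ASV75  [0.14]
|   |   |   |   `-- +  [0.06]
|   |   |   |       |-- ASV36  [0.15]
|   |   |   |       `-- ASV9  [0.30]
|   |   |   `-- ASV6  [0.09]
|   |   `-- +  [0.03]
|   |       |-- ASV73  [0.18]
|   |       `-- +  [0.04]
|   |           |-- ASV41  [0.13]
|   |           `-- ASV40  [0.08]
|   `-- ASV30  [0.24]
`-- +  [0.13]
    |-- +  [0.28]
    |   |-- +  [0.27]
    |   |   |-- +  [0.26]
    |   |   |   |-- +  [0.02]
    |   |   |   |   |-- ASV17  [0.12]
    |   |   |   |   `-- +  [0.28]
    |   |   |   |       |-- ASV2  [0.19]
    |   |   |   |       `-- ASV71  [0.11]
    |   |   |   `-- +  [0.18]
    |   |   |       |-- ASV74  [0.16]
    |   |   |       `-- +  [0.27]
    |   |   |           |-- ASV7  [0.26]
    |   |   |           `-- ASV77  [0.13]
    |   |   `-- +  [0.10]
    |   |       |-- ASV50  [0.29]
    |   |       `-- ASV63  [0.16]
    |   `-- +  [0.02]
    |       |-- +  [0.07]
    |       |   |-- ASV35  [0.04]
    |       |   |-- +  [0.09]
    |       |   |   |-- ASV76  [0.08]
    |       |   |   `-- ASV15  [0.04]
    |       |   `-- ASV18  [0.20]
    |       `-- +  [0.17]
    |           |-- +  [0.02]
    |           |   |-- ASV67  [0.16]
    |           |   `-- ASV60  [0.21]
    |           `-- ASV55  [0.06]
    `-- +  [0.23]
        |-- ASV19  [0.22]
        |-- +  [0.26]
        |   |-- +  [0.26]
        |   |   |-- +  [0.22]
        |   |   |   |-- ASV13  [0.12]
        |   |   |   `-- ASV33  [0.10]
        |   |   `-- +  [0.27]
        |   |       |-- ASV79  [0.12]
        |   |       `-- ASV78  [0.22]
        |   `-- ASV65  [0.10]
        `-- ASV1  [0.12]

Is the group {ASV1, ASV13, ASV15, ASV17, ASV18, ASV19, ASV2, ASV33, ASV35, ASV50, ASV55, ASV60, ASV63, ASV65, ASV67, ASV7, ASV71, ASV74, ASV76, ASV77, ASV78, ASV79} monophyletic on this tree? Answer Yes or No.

Yes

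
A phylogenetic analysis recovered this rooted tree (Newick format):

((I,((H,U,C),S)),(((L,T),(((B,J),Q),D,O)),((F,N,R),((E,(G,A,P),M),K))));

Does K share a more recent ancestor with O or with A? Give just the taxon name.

The MRCA of K and A subtends ((E,(G,A,P),M),K) (6 taxa).
The MRCA of K and O subtends (((L,T),(((B,J),Q),D,O)),((F,N,R),((E,(G,A,P),M),K))) (16 taxa).
The first is nested inside the second, so K shares a more recent common ancestor with A.

A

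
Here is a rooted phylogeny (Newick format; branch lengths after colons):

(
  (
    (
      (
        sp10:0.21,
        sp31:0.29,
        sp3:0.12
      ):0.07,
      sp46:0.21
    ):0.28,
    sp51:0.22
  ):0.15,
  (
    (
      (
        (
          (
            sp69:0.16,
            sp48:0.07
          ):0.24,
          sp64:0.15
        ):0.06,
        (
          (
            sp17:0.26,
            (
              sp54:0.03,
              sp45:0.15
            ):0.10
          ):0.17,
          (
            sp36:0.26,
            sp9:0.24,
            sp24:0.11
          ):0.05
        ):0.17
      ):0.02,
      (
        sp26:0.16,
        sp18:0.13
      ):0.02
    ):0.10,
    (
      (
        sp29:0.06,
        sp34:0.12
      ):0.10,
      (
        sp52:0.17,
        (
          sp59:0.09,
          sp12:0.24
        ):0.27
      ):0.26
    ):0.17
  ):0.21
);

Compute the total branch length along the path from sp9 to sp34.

0.97

The path runs sp9 → … → MRCA → … → sp34; the MRCA is the node subtending (((((sp69,sp48),sp64),((sp17,(sp54,sp45)),(sp36,sp9,sp24))),(sp26,sp18)),((sp29,sp34),(sp52,(sp59,sp12)))).
Branch lengths along that path: 0.24 + 0.05 + 0.17 + 0.02 + 0.10 + 0.17 + 0.10 + 0.12 = 0.97.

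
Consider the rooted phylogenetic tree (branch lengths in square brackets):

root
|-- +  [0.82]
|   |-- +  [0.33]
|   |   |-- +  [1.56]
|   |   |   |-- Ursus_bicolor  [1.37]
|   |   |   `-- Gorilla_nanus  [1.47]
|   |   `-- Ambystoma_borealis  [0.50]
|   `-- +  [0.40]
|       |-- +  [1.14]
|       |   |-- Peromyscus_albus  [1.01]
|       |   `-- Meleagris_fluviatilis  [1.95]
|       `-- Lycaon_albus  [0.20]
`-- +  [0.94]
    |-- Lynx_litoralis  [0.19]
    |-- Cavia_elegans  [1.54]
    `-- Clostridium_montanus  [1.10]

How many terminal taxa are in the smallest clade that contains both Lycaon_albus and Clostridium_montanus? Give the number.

9

The MRCA of Lycaon_albus and Clostridium_montanus is the root, so the clade is the entire tree.
That clade contains 9 terminal taxa: Ambystoma_borealis, Cavia_elegans, Clostridium_montanus, Gorilla_nanus, Lycaon_albus, Lynx_litoralis, Meleagris_fluviatilis, Peromyscus_albus, Ursus_bicolor.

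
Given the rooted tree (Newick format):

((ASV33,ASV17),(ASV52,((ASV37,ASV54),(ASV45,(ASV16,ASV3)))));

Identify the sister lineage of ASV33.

ASV33 attaches to the tree at the node subtending (ASV33,ASV17).
The other lineage descending from that same node — the sister group — is the single tip ASV17.

ASV17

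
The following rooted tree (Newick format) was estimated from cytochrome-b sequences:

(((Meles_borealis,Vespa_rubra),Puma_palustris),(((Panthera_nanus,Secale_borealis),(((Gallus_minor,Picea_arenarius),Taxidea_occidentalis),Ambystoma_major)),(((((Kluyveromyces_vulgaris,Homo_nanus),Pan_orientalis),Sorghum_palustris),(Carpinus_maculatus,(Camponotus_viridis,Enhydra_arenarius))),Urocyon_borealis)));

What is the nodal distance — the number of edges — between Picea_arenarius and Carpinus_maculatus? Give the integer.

The MRCA of Picea_arenarius and Carpinus_maculatus is the node subtending (((Panthera_nanus,Secale_borealis),(((Gallus_minor,Picea_arenarius),Taxidea_occidentalis),Ambystoma_major)),(((((Kluyveromyces_vulgaris,Homo_nanus),Pan_orientalis),Sorghum_palustris),(Carpinus_maculatus,(Camponotus_viridis,Enhydra_arenarius))),Urocyon_borealis)).
From Picea_arenarius up to that node: 5 branches. From Carpinus_maculatus up to the same node: 4 branches. Total: 5 + 4 = 9.

9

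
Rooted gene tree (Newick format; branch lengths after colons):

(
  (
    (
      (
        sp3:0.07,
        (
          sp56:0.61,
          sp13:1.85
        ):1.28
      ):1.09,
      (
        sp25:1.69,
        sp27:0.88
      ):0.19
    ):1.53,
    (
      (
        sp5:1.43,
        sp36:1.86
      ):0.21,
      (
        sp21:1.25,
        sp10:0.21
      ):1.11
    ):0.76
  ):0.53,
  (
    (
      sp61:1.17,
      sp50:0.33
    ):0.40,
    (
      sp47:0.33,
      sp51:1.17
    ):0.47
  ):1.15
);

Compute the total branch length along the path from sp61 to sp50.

1.50

The path runs sp61 → … → MRCA → … → sp50; the MRCA is the node subtending (sp61,sp50).
Branch lengths along that path: 1.17 + 0.33 = 1.50.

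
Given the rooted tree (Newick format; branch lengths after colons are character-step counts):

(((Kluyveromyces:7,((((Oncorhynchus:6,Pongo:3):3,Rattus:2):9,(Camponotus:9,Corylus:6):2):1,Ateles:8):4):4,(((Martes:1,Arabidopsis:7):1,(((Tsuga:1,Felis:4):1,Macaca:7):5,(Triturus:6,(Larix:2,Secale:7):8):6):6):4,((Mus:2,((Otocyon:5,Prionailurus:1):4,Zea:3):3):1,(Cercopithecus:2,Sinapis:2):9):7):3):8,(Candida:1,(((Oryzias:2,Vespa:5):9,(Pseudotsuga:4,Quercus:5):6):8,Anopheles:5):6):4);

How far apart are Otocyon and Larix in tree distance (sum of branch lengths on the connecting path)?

46

The path runs Otocyon → … → MRCA → … → Larix; the MRCA is the node subtending (((Martes,Arabidopsis),(((Tsuga,Felis),Macaca),(Triturus,(Larix,Secale)))),((Mus,((Otocyon,Prionailurus),Zea)),(Cercopithecus,Sinapis))).
Branch lengths along that path: 5 + 4 + 3 + 1 + 7 + 4 + 6 + 6 + 8 + 2 = 46.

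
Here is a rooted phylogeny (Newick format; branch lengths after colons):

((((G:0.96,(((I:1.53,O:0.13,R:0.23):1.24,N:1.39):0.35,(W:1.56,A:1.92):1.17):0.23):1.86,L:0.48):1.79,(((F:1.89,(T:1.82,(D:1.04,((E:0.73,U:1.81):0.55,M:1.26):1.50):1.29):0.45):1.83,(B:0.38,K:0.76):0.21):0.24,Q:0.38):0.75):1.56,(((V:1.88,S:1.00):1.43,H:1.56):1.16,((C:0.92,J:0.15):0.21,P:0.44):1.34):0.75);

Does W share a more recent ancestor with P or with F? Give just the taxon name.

F

The MRCA of W and F subtends (((G,(((I,O,R),N),(W,A))),L),(((F,(T,(D,((E,U),M)))),(B,K)),Q)) (17 taxa).
The MRCA of W and P is the root, subtending the entire tree (23 taxa).
The first is nested inside the second, so W shares a more recent common ancestor with F.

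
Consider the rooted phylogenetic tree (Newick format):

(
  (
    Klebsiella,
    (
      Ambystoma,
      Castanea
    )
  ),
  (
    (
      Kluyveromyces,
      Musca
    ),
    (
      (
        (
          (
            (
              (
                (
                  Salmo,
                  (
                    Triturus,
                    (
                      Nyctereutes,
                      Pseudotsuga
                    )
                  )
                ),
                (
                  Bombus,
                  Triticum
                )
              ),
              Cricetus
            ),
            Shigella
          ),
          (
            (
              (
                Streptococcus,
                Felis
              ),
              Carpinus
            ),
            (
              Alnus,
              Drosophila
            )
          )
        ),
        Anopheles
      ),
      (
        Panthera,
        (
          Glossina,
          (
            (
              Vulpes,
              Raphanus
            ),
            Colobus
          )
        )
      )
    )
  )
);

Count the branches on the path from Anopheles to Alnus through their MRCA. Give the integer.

5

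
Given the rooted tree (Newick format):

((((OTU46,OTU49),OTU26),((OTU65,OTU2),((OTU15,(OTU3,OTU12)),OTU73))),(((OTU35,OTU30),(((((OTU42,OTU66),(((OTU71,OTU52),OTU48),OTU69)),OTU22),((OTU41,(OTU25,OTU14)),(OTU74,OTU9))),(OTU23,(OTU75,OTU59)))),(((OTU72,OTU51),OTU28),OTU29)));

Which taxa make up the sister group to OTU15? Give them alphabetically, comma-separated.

OTU15 attaches to the tree at the node subtending (OTU15,(OTU3,OTU12)).
The other lineage descending from that same node — the sister group — is (OTU3,OTU12); its 2 tips in alphabetical order are the answer.

OTU12, OTU3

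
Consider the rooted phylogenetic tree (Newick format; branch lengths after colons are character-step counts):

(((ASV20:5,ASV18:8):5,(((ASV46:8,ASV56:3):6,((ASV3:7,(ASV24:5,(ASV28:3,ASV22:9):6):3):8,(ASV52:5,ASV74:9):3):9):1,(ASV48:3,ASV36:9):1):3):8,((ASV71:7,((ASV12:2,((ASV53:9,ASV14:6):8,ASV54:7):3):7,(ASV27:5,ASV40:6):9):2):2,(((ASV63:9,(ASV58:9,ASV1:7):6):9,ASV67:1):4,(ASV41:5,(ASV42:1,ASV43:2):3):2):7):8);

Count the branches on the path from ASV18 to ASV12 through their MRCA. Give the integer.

The MRCA of ASV18 and ASV12 is the root of the tree.
From ASV18 up to that node: 3 branches. From ASV12 up to the same node: 5 branches. Total: 3 + 5 = 8.

8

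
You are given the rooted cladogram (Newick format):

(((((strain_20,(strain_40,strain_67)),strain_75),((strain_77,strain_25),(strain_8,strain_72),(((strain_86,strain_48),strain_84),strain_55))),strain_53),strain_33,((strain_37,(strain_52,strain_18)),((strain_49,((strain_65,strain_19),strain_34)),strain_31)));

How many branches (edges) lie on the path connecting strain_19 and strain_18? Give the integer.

8

The MRCA of strain_19 and strain_18 is the node subtending ((strain_37,(strain_52,strain_18)),((strain_49,((strain_65,strain_19),strain_34)),strain_31)).
From strain_19 up to that node: 5 branches. From strain_18 up to the same node: 3 branches. Total: 5 + 3 = 8.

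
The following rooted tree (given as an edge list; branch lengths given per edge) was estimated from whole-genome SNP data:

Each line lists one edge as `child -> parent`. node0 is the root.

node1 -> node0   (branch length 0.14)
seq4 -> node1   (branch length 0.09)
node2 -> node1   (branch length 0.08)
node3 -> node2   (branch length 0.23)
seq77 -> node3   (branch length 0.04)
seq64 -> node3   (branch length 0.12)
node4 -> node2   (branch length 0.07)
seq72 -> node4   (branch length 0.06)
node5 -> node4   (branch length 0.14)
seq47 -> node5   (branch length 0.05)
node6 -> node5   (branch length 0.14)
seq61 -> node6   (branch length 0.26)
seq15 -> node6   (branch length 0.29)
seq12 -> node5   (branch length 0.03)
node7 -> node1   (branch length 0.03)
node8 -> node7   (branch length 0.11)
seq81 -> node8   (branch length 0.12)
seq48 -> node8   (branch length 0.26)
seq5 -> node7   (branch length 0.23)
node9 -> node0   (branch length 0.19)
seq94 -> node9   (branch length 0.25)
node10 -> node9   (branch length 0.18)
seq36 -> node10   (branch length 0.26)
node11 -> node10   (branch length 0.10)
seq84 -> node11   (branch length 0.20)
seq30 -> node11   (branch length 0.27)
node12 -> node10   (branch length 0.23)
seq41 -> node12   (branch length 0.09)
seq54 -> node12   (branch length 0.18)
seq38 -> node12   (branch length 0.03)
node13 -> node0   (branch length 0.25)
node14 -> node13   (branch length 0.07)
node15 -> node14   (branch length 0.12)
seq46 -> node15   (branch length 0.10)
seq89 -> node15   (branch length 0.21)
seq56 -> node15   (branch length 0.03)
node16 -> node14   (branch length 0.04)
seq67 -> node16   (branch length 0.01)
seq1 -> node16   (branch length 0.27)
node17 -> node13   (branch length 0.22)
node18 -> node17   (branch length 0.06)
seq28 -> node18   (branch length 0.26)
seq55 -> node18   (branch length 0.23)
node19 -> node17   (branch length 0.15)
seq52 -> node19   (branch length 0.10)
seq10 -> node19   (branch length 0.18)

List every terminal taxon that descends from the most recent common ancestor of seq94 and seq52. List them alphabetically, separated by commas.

seq1, seq10, seq12, seq15, seq28, seq30, seq36, seq38, seq4, seq41, seq46, seq47, seq48, seq5, seq52, seq54, seq55, seq56, seq61, seq64, seq67, seq72, seq77, seq81, seq84, seq89, seq94

Tracing seq94: it sits inside (seq94,(seq36,(seq84,seq30),(seq41,seq54,seq38))).
Tracing seq52: it sits inside (seq52,seq10).
The smallest clade enclosing both is the whole tree (their MRCA is the root), so the answer is all 27 tips in alphabetical order.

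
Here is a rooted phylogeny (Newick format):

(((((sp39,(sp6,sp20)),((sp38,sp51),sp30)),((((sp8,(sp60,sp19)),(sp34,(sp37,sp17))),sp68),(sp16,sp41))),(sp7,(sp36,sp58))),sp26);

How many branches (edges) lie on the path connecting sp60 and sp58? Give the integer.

The MRCA of sp60 and sp58 is the node subtending ((((sp39,(sp6,sp20)),((sp38,sp51),sp30)),((((sp8,(sp60,sp19)),(sp34,(sp37,sp17))),sp68),(sp16,sp41))),(sp7,(sp36,sp58))).
From sp60 up to that node: 7 branches. From sp58 up to the same node: 3 branches. Total: 7 + 3 = 10.

10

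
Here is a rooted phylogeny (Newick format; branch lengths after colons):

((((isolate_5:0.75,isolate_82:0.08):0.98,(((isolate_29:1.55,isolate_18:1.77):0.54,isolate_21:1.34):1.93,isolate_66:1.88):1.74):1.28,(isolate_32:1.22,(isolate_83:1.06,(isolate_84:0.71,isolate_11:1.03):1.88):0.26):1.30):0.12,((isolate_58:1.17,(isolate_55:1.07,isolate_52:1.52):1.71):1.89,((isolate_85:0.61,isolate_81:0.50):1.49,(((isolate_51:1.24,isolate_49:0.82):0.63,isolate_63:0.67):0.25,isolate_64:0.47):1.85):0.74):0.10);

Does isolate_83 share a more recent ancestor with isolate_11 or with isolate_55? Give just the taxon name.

The MRCA of isolate_83 and isolate_11 subtends (isolate_83,(isolate_84,isolate_11)) (3 taxa).
The MRCA of isolate_83 and isolate_55 is the root, subtending the entire tree (19 taxa).
The first is nested inside the second, so isolate_83 shares a more recent common ancestor with isolate_11.

isolate_11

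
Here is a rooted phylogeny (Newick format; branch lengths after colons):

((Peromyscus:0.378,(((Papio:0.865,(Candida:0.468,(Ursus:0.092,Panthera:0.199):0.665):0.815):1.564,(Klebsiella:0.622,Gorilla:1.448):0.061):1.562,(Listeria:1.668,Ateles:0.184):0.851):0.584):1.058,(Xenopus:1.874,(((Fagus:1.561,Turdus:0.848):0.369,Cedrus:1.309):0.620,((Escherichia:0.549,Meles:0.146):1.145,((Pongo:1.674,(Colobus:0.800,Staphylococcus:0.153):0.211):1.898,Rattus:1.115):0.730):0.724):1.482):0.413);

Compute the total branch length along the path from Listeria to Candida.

6.928

The path runs Listeria → … → MRCA → … → Candida; the MRCA is the node subtending (((Papio,(Candida,(Ursus,Panthera))),(Klebsiella,Gorilla)),(Listeria,Ateles)).
Branch lengths along that path: 1.668 + 0.851 + 1.562 + 1.564 + 0.815 + 0.468 = 6.928.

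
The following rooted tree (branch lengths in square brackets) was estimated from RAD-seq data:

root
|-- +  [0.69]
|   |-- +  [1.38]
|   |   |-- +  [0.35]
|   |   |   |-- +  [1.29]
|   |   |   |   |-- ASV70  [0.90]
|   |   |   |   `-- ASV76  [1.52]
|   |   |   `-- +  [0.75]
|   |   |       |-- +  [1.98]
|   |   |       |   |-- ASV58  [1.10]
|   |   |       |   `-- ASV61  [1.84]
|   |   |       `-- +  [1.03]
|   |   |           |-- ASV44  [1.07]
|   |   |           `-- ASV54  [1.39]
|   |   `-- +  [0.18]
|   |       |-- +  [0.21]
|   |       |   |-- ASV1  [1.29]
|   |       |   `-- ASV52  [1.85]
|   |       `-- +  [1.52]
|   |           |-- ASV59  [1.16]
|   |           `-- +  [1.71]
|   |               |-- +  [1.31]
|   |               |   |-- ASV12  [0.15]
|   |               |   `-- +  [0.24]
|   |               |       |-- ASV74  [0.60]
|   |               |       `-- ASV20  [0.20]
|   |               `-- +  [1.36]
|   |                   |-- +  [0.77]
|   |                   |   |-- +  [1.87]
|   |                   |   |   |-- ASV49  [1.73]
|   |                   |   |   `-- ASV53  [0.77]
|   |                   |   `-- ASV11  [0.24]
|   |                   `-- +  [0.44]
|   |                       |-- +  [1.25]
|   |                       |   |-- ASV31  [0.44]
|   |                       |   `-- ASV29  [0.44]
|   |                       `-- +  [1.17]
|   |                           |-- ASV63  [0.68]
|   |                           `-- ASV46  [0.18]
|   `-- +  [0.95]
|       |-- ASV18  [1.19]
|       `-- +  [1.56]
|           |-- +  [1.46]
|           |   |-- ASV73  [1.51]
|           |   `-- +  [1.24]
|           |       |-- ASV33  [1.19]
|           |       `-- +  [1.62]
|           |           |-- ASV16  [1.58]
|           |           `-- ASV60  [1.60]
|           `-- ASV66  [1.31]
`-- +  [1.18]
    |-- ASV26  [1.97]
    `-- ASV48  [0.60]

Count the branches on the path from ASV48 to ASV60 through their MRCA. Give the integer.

9

The MRCA of ASV48 and ASV60 is the root of the tree.
From ASV48 up to that node: 2 branches. From ASV60 up to the same node: 7 branches. Total: 2 + 7 = 9.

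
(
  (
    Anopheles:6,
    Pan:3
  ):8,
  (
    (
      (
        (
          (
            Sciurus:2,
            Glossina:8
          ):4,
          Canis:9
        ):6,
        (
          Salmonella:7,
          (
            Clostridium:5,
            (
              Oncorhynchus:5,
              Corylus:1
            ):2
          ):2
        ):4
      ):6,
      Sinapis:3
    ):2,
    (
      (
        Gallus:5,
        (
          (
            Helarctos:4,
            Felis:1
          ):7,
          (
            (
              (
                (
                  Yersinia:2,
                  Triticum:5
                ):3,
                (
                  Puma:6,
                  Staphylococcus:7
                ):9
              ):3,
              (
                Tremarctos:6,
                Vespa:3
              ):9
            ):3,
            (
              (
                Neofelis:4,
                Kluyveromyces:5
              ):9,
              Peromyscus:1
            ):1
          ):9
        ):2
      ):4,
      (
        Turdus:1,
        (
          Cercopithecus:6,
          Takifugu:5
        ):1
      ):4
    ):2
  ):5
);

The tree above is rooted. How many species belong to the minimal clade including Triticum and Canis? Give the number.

23

The MRCA of Triticum and Canis is the node subtending (((((Sciurus,Glossina),Canis),(Salmonella,(Clostridium,(Oncorhynchus,Corylus)))),Sinapis),((Gallus,((Helarctos,Felis),((((Yersinia,Triticum),(Puma,Staphylococcus)),(Tremarctos,Vespa)),((Neofelis,Kluyveromyces),Peromyscus)))),(Turdus,(Cercopithecus,Takifugu)))).
That clade contains 23 terminal taxa: Canis, Cercopithecus, Clostridium, Corylus, Felis, Gallus, Glossina, Helarctos, Kluyveromyces, Neofelis, Oncorhynchus, Peromyscus, Puma, Salmonella, Sciurus, Sinapis, Staphylococcus, Takifugu, Tremarctos, Triticum, Turdus, Vespa, Yersinia.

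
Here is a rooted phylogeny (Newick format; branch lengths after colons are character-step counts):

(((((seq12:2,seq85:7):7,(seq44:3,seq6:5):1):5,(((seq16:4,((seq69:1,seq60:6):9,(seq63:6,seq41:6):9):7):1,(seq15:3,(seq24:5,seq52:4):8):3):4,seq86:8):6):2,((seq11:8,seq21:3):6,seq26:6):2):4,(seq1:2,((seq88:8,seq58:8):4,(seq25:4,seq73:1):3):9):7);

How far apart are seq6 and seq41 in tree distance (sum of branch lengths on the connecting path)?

44

The path runs seq6 → … → MRCA → … → seq41; the MRCA is the node subtending (((seq12,seq85),(seq44,seq6)),(((seq16,((seq69,seq60),(seq63,seq41))),(seq15,(seq24,seq52))),seq86)).
Branch lengths along that path: 5 + 1 + 5 + 6 + 4 + 1 + 7 + 9 + 6 = 44.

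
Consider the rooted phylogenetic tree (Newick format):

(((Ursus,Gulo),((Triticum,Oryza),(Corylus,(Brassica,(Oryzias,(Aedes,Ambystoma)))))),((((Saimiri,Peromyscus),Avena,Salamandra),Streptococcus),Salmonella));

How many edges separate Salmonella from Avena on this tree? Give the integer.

The MRCA of Salmonella and Avena is the node subtending ((((Saimiri,Peromyscus),Avena,Salamandra),Streptococcus),Salmonella).
From Salmonella up to that node: 1 branch. From Avena up to the same node: 3 branches. Total: 1 + 3 = 4.

4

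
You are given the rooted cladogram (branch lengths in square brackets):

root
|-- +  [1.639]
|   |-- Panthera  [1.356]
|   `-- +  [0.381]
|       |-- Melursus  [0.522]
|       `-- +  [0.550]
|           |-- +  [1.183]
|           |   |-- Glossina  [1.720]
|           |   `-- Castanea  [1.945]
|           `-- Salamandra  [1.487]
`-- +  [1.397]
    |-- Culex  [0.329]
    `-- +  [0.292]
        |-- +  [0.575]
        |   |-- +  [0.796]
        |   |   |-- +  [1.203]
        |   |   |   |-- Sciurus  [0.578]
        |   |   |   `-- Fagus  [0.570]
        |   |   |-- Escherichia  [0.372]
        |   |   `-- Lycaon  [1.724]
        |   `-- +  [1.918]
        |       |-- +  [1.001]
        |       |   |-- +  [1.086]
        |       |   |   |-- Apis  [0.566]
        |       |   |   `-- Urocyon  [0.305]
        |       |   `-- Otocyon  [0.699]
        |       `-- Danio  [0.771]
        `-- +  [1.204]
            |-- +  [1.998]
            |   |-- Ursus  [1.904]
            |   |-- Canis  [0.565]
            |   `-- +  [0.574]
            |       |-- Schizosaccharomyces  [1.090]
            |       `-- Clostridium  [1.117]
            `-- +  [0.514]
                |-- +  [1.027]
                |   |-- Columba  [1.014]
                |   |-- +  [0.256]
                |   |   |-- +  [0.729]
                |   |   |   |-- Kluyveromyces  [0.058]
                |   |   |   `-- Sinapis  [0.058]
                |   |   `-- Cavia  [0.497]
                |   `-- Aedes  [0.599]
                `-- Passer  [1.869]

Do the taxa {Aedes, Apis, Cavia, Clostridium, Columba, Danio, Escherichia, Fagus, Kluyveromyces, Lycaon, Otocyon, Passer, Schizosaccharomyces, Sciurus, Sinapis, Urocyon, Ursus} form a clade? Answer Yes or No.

The MRCA of the listed taxa subtends ((((Sciurus,Fagus),Escherichia,Lycaon),(((Apis,Urocyon),Otocyon),Danio)),((Ursus,Canis,(Schizosaccharomyces,Clostridium)),((Columba,((Kluyveromyces,Sinapis),Cavia),Aedes),Passer))).
That clade also contains Canis, which is not in the proposed group, so the group is not monophyletic.

No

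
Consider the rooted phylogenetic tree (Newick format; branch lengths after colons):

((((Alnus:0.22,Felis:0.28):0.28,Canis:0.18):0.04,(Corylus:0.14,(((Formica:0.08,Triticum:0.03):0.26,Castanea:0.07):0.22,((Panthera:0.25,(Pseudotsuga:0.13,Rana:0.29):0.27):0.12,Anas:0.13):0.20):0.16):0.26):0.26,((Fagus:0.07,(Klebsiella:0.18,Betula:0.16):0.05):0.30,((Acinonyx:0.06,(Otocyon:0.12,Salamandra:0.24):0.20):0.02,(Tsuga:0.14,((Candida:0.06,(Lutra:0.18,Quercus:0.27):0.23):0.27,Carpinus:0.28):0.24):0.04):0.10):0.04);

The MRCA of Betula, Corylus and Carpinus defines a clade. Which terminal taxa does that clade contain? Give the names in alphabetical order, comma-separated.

Acinonyx, Alnus, Anas, Betula, Candida, Canis, Carpinus, Castanea, Corylus, Fagus, Felis, Formica, Klebsiella, Lutra, Otocyon, Panthera, Pseudotsuga, Quercus, Rana, Salamandra, Triticum, Tsuga

Tracing Betula: it sits inside (Klebsiella,Betula).
Tracing Corylus: it sits inside (Corylus,(((Formica,Triticum),Castanea),((Panthera,(Pseudotsuga,Rana)),Anas))).
Tracing Carpinus: it sits inside ((Candida,(Lutra,Quercus)),Carpinus).
The smallest clade enclosing all 3 is the whole tree (their MRCA is the root), so the answer is all 22 tips in alphabetical order.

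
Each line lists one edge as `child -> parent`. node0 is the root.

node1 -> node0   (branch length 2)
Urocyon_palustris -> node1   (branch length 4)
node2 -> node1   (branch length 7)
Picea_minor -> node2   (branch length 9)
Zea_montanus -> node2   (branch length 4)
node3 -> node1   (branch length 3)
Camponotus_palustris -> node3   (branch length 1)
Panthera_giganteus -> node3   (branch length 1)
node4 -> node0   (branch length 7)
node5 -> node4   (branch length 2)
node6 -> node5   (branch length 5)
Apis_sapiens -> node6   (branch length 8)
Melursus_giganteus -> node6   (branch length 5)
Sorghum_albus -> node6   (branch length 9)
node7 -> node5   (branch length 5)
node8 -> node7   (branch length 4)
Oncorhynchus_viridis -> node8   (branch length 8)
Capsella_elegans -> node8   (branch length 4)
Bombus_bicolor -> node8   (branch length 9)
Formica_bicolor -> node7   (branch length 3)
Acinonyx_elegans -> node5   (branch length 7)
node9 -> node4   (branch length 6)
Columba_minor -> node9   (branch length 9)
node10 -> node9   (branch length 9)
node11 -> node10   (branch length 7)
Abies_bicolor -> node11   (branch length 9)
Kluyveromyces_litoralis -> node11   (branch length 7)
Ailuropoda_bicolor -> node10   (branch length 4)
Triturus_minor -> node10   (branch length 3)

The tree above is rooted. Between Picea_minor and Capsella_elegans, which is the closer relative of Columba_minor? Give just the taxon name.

Capsella_elegans

The MRCA of Columba_minor and Capsella_elegans subtends (((Apis_sapiens,Melursus_giganteus,Sorghum_albus),((Oncorhynchus_viridis,Capsella_elegans,Bombus_bicolor),Formica_bicolor),Acinonyx_elegans),(Columba_minor,((Abies_bicolor,Kluyveromyces_litoralis),Ailuropoda_bicolor,Triturus_minor))) (13 taxa).
The MRCA of Columba_minor and Picea_minor is the root, subtending the entire tree (18 taxa).
The first is nested inside the second, so Columba_minor shares a more recent common ancestor with Capsella_elegans.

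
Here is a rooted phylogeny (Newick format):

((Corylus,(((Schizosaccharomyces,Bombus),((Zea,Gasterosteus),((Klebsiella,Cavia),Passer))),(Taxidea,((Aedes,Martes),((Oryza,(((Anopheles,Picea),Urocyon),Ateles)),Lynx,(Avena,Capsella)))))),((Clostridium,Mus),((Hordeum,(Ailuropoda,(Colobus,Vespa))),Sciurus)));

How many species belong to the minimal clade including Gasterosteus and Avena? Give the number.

The MRCA of Gasterosteus and Avena is the node subtending (((Schizosaccharomyces,Bombus),((Zea,Gasterosteus),((Klebsiella,Cavia),Passer))),(Taxidea,((Aedes,Martes),((Oryza,(((Anopheles,Picea),Urocyon),Ateles)),Lynx,(Avena,Capsella))))).
That clade contains 18 terminal taxa: Aedes, Anopheles, Ateles, Avena, Bombus, Capsella, Cavia, Gasterosteus, Klebsiella, Lynx, Martes, Oryza, Passer, Picea, Schizosaccharomyces, Taxidea, Urocyon, Zea.

18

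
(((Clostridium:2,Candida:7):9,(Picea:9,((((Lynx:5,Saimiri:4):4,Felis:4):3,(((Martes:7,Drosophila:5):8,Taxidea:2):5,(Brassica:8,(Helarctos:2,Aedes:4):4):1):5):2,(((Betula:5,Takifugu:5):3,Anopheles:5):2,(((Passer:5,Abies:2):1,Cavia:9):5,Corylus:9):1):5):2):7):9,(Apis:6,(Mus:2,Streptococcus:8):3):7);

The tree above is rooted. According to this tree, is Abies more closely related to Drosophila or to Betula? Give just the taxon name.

The MRCA of Abies and Betula subtends (((Betula,Takifugu),Anopheles),(((Passer,Abies),Cavia),Corylus)) (7 taxa).
The MRCA of Abies and Drosophila subtends ((((Lynx,Saimiri),Felis),(((Martes,Drosophila),Taxidea),(Brassica,(Helarctos,Aedes)))),(((Betula,Takifugu),Anopheles),(((Passer,Abies),Cavia),Corylus))) (16 taxa).
The first is nested inside the second, so Abies shares a more recent common ancestor with Betula.

Betula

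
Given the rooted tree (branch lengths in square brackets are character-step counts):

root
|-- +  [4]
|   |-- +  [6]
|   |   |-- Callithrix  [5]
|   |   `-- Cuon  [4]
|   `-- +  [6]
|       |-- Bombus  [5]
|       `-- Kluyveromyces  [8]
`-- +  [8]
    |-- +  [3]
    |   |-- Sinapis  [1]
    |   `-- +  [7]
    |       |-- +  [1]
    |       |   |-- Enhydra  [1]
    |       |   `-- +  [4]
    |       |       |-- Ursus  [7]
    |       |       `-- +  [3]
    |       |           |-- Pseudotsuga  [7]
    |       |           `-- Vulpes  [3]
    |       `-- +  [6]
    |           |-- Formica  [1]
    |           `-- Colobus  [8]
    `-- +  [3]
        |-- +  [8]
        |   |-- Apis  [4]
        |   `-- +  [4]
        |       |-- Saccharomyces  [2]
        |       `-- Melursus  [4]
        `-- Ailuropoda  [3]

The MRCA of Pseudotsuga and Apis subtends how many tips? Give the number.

11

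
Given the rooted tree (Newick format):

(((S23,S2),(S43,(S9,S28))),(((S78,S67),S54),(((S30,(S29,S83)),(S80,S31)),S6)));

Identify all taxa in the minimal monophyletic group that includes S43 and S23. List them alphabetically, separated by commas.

S2, S23, S28, S43, S9

Tracing S43: it sits inside (S43,(S9,S28)).
Tracing S23: it sits inside (S23,S2).
The smallest clade enclosing both is ((S23,S2),(S43,(S9,S28))); the answer is its 5 terminal taxa in alphabetical order.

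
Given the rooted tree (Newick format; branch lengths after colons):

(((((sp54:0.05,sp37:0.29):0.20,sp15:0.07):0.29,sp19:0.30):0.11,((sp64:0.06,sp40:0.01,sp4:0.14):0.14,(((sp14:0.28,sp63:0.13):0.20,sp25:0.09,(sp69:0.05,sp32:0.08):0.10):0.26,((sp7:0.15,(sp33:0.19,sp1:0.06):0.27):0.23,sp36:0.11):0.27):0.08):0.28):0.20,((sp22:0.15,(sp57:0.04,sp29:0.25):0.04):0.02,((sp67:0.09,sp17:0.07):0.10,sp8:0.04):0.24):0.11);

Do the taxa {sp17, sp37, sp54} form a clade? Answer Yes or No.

No

The MRCA of the listed taxa is the root, so the smallest clade containing them is the whole tree.
That clade also contains sp1, sp14, sp15, sp19, sp22, sp25, sp29, sp32, sp33, sp36, sp4, sp40, sp57, sp63, sp64, sp67, sp69, sp7, sp8, which are not in the proposed group, so the group is not monophyletic.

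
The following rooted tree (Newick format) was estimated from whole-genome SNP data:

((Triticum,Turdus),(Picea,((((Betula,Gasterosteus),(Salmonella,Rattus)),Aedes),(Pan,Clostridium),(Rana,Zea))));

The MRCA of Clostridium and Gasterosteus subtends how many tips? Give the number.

9

The MRCA of Clostridium and Gasterosteus is the node subtending ((((Betula,Gasterosteus),(Salmonella,Rattus)),Aedes),(Pan,Clostridium),(Rana,Zea)).
That clade contains 9 terminal taxa: Aedes, Betula, Clostridium, Gasterosteus, Pan, Rana, Rattus, Salmonella, Zea.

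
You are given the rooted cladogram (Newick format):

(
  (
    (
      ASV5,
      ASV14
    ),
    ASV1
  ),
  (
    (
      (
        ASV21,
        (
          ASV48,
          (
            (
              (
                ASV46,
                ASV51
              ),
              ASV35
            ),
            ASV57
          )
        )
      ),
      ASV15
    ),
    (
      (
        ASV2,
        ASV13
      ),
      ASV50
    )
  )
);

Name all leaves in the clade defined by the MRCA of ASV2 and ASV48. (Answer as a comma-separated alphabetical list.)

ASV13, ASV15, ASV2, ASV21, ASV35, ASV46, ASV48, ASV50, ASV51, ASV57

Tracing ASV2: it sits inside (ASV2,ASV13).
Tracing ASV48: it sits inside (ASV48,(((ASV46,ASV51),ASV35),ASV57)).
The smallest clade enclosing both is (((ASV21,(ASV48,(((ASV46,ASV51),ASV35),ASV57))),ASV15),((ASV2,ASV13),ASV50)); the answer is its 10 terminal taxa in alphabetical order.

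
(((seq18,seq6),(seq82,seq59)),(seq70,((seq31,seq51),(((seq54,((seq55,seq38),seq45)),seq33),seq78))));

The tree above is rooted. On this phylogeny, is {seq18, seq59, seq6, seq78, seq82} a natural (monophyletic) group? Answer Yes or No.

The MRCA of the listed taxa is the root, so the smallest clade containing them is the whole tree.
That clade also contains seq31, seq33, seq38, seq45, seq51, seq54, seq55, seq70, which are not in the proposed group, so the group is not monophyletic.

No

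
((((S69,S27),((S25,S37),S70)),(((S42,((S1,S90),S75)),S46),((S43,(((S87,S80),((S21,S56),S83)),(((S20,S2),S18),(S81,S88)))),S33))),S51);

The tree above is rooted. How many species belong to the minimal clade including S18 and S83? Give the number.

10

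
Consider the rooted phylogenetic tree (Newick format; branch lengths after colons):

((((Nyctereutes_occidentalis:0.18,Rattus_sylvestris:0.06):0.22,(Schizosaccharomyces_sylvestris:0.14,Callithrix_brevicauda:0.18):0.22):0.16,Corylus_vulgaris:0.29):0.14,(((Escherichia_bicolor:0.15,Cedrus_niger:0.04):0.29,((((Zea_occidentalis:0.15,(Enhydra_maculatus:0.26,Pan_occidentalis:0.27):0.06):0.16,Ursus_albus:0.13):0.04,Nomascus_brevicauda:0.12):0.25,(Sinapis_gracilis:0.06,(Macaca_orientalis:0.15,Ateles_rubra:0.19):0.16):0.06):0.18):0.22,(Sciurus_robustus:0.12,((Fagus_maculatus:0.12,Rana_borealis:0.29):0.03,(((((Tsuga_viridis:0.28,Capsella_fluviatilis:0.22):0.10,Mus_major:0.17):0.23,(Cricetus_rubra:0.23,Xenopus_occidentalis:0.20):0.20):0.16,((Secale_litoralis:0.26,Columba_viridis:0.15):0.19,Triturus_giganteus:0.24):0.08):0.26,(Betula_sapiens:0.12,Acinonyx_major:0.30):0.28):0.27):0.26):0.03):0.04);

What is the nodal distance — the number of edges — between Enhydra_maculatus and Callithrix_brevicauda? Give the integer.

12

The MRCA of Enhydra_maculatus and Callithrix_brevicauda is the root of the tree.
From Enhydra_maculatus up to that node: 8 branches. From Callithrix_brevicauda up to the same node: 4 branches. Total: 8 + 4 = 12.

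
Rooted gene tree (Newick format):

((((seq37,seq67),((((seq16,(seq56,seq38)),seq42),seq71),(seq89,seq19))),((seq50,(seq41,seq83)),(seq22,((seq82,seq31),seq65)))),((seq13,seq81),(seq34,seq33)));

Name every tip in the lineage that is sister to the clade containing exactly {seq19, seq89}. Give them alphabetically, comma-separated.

seq16, seq38, seq42, seq56, seq71

The clade containing exactly {seq19, seq89} attaches to the tree at the node subtending ((((seq16,(seq56,seq38)),seq42),seq71),(seq89,seq19)).
The other lineage descending from that same node — the sister group — is (((seq16,(seq56,seq38)),seq42),seq71); its 5 tips in alphabetical order are the answer.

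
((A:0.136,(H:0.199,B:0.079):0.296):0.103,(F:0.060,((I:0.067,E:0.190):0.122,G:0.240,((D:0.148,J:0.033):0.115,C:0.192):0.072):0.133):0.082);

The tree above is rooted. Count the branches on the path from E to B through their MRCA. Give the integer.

7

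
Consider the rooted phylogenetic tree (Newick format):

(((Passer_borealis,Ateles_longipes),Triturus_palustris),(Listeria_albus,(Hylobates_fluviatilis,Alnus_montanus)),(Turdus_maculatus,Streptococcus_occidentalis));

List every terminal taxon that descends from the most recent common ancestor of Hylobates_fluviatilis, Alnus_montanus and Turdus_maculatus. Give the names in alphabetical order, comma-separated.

Tracing Hylobates_fluviatilis: it sits inside (Hylobates_fluviatilis,Alnus_montanus).
Tracing Alnus_montanus: it sits inside (Hylobates_fluviatilis,Alnus_montanus).
Tracing Turdus_maculatus: it sits inside (Turdus_maculatus,Streptococcus_occidentalis).
The smallest clade enclosing all 3 is the whole tree (their MRCA is the root), so the answer is all 8 tips in alphabetical order.

Alnus_montanus, Ateles_longipes, Hylobates_fluviatilis, Listeria_albus, Passer_borealis, Streptococcus_occidentalis, Triturus_palustris, Turdus_maculatus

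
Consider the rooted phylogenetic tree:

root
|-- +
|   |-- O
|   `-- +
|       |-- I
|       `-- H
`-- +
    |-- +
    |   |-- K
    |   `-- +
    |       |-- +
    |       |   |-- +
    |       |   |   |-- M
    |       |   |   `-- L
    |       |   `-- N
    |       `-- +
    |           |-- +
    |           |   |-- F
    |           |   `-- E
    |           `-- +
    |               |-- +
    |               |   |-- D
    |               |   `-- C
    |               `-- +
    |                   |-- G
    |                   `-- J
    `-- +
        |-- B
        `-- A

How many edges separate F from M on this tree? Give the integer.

The MRCA of F and M is the node subtending (((M,L),N),((F,E),((D,C),(G,J)))).
From F up to that node: 3 branches. From M up to the same node: 3 branches. Total: 3 + 3 = 6.

6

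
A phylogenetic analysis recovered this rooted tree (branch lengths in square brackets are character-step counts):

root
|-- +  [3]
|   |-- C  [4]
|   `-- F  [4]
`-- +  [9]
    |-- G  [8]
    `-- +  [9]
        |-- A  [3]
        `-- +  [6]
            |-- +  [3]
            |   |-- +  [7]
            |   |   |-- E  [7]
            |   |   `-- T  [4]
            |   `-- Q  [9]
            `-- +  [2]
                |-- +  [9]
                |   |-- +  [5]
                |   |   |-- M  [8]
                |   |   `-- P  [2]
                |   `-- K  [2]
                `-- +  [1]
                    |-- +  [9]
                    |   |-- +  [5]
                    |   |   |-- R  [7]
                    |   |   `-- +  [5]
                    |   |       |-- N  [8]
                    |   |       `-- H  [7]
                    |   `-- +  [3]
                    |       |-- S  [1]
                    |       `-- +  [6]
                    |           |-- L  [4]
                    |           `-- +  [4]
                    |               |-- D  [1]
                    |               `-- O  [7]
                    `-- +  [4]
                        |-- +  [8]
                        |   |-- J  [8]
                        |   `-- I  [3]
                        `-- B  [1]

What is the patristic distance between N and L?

The path runs N → … → MRCA → … → L; the MRCA is the node subtending ((R,(N,H)),(S,(L,(D,O)))).
Branch lengths along that path: 8 + 5 + 5 + 3 + 6 + 4 = 31.

31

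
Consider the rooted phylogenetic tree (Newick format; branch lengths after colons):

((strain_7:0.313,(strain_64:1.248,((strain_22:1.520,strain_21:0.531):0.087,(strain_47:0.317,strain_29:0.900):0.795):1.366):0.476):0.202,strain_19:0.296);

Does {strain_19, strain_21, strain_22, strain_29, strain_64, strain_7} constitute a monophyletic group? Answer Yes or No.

No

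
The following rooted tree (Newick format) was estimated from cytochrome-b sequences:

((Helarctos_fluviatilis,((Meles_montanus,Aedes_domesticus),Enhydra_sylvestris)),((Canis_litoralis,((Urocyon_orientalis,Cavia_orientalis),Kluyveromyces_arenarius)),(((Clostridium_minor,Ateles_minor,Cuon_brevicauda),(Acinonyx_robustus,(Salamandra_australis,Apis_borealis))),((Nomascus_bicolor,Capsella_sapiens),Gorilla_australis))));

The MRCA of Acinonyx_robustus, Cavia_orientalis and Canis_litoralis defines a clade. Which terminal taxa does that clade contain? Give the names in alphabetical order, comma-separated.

Tracing Acinonyx_robustus: it sits inside (Acinonyx_robustus,(Salamandra_australis,Apis_borealis)).
Tracing Cavia_orientalis: it sits inside (Urocyon_orientalis,Cavia_orientalis).
Tracing Canis_litoralis: it sits inside (Canis_litoralis,((Urocyon_orientalis,Cavia_orientalis),Kluyveromyces_arenarius)).
The smallest clade enclosing all 3 is ((Canis_litoralis,((Urocyon_orientalis,Cavia_orientalis),Kluyveromyces_arenarius)),(((Clostridium_minor,Ateles_minor,Cuon_brevicauda),(Acinonyx_robustus,(Salamandra_australis,Apis_borealis))),((Nomascus_bicolor,Capsella_sapiens),Gorilla_australis))); the answer is its 13 terminal taxa in alphabetical order.

Acinonyx_robustus, Apis_borealis, Ateles_minor, Canis_litoralis, Capsella_sapiens, Cavia_orientalis, Clostridium_minor, Cuon_brevicauda, Gorilla_australis, Kluyveromyces_arenarius, Nomascus_bicolor, Salamandra_australis, Urocyon_orientalis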